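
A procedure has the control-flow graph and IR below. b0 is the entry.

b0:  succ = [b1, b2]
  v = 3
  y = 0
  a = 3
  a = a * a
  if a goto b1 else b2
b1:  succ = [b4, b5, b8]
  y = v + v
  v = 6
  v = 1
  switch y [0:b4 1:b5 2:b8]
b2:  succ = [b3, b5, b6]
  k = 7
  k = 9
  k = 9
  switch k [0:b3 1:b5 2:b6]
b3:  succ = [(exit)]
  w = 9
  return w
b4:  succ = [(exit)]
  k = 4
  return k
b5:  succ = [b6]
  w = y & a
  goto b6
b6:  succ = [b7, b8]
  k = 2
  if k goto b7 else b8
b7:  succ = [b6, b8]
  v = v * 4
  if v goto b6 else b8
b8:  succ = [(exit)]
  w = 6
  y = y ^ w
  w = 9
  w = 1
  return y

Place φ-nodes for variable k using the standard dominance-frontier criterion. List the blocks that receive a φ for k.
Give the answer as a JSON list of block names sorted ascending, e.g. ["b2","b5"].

Answer: ["b5", "b6", "b8"]

Working:
idom tree: b1←b0 b2←b0 b3←b2 b4←b1 b5←b0 b6←b0 b7←b6 b8←b0
Dom at joins:
  b5: preds {b1,b2}: {b0,b1} ∩ {b0,b2} = {b0}; idom=b0
  b6: preds {b2,b5,b7}: {b0,b2} ∩ {b0,b5} ∩ {b0,b6,b7} = {b0}; idom=b0
  b8: preds {b1,b6,b7}: {b0,b1} ∩ {b0,b6} ∩ {b0,b6,b7} = {b0}; idom=b0

Frontier:
  join b5 pred b1: b1 stop@b0
  join b5 pred b2: b2 stop@b0
  join b6 pred b2: b2 stop@b0
  join b6 pred b5: b5 stop@b0
  join b6 pred b7: b7→b6 stop@b0
  join b8 pred b1: b1 stop@b0
  join b8 pred b6: b6 stop@b0
  join b8 pred b7: b7→b6 stop@b0
  b0 → ∅
  b1 → {b5,b8}
  b2 → {b5,b6}
  b3 → ∅
  b4 → ∅
  b5 → {b6}
  b6 → {b6,b8}
  b7 → {b6,b8}
  b8 → ∅

φ for k: defs {b2,b4,b6}
  DF⁺ = {b5,b6,b8}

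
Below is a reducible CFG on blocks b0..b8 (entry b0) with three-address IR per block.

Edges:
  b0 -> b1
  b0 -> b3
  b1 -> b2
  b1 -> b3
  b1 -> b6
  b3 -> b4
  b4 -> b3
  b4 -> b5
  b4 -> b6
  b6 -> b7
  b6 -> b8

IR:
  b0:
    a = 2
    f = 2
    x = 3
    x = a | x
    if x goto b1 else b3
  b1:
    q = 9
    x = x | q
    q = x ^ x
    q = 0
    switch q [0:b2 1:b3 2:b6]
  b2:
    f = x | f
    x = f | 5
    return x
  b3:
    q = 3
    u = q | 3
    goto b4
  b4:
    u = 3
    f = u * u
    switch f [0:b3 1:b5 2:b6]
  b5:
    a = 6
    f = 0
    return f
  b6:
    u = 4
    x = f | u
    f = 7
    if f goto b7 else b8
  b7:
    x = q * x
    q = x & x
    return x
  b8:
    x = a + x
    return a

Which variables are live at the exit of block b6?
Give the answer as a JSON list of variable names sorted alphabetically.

Answer: ["a", "q", "x"]

Derivation:
Per-block:
  b0: def={a,f,x} ue=∅
  b1: def={q,x} ue={x}
  b2: def={f,x} ue={f,x}
  b3: def={q,u} ue=∅
  b4: def={f,u} ue=∅
  b5: def={a,f} ue=∅
  b6: def={f,u,x} ue={f}
  b7: def={q,x} ue={q,x}
  b8: def={x} ue={a,x}

Backward fixpoint:
  live b0: ∅→{a,f,x}
  live b1: {a,f,x}→{a,f,q,x}
  live b2: {f,x}→∅
  live b3: {a}→{a,q}
  live b4: {a,q}→{a,f,q}
  live b5: ∅→∅
  live b6: {a,f,q}→{a,q,x}
  live b7: {q,x}→∅
  live b8: {a,x}→∅

live-out(b6) = ["a", "q", "x"]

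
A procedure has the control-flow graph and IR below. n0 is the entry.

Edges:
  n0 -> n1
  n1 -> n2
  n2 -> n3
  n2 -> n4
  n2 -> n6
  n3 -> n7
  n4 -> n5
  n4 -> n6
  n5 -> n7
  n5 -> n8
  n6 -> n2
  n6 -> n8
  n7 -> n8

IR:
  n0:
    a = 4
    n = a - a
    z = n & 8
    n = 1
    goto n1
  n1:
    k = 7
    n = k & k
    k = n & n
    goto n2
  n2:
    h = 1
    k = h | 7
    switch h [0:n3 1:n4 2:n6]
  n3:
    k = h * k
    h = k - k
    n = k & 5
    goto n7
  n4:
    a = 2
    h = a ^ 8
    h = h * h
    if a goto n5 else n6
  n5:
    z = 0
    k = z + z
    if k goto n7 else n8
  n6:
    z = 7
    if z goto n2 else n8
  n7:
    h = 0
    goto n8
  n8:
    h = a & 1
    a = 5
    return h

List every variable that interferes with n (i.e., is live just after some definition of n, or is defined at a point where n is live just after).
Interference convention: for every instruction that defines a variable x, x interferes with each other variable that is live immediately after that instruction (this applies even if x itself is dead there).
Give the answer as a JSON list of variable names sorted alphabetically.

Answer: ["a"]

Analysis:
Per-block:
  n0: {a,n,z} / ∅
  n1: {k,n} / ∅
  n2: {h,k} / ∅
  n3: {h,k,n} / {h,k}
  n4: {a,h} / ∅
  n5: {k,z} / ∅
  n6: {z} / ∅
  n7: {h} / ∅
  n8: {a,h} / {a}

Backward fixpoint:
  n0: in=∅ out={a}
  n1: in={a} out={a}
  n2: in={a} out={a,h,k}
  n3: in={a,h,k} out={a}
  n4: in=∅ out={a}
  n5: in={a} out={a}
  n6: in={a} out={a}
  n7: in={a} out={a}
  n8: in={a} out=∅

Interference:
  a: {h,k,n,z}
  h: {a,k}
  k: {a,h}
  n: {a}
  z: {a}

N(n) = ["a"]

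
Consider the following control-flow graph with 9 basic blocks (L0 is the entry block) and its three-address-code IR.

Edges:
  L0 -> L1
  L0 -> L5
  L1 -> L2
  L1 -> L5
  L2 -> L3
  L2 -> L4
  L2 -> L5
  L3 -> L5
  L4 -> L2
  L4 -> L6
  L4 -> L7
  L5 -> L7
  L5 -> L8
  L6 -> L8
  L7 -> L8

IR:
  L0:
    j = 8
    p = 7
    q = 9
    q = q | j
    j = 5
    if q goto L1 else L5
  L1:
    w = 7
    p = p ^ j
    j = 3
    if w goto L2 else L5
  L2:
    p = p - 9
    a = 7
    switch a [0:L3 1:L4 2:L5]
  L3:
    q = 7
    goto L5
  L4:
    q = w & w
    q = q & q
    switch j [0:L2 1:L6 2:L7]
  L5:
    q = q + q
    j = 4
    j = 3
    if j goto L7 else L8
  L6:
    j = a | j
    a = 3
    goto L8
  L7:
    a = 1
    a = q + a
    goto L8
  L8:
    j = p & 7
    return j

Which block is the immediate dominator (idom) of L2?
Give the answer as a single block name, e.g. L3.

idom tree: L1←L0 L2←L1 L3←L2 L4←L2 L5←L0 L6←L4 L7←L0 L8←L0
Join-block Dom:
  L2: preds {L1,L4}: {L0,L1} ∩ {L0,L1,L2,L4} = {L0,L1}; idom=L1
  L5: preds {L0,L1,L2,L3}: {L0} ∩ {L0,L1} ∩ {L0,L1,L2} ∩ {L0,L1,L2,L3} = {L0}; idom=L0
  L7: preds {L4,L5}: {L0,L1,L2,L4} ∩ {L0,L5} = {L0}; idom=L0
  L8: preds {L5,L6,L7}: {L0,L5} ∩ {L0,L1,L2,L4,L6} ∩ {L0,L7} = {L0}; idom=L0

idom(L2) = L1

Answer: L1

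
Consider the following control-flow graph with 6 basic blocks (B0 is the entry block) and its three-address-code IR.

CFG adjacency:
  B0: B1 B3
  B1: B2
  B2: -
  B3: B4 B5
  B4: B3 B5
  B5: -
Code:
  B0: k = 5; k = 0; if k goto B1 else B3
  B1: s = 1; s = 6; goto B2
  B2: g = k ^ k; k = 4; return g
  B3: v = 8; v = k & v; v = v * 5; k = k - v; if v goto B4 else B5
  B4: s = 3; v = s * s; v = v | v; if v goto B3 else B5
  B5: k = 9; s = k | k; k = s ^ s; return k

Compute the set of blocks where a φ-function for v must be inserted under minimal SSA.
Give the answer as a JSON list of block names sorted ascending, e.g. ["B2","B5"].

Answer: ["B3", "B5"]

Analysis:
idom tree: B1←B0 B2←B1 B3←B0 B4←B3 B5←B3
Dom at joins:
  B3: preds {B0,B4}: {B0} ∩ {B0,B3,B4} = {B0}; idom=B0
  B5: preds {B3,B4}: {B0,B3} ∩ {B0,B3,B4} = {B0,B3}; idom=B3

DF derivation:
  B3←B0: walk · to B0
  B3←B4: walk B4→B3 to B0
  B5←B3: walk · to B3
  B5←B4: walk B4 to B3
  B0: DF=∅
  B1: DF=∅
  B2: DF=∅
  B3: DF={B3}
  B4: DF={B3,B5}
  B5: DF=∅

φ for v: defs {B3,B4}
  DF⁺ = {B3,B5}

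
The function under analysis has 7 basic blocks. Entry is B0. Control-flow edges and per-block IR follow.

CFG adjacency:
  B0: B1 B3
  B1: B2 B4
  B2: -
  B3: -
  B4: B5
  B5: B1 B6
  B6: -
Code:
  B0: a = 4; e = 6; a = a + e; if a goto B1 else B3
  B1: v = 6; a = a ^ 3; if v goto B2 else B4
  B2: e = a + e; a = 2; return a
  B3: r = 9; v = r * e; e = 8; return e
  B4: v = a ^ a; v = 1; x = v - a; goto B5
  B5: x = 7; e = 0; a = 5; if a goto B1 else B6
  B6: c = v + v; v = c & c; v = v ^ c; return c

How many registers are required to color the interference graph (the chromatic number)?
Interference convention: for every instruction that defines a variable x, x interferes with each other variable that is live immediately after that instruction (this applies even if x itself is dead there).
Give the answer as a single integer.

Answer: 3

Analysis:
def/use:
  B0: {a,e} / ∅
  B1: {a,v} / {a}
  B2: {a,e} / {a,e}
  B3: {e,r,v} / {e}
  B4: {v,x} / {a}
  B5: {a,e,x} / ∅
  B6: {c,v} / {v}

Liveness:
  B0 li=∅ lo={a,e}
  B1 li={a,e} lo={a,e}
  B2 li={a,e} lo=∅
  B3 li={e} lo=∅
  B4 li={a} lo={v}
  B5 li={v} lo={a,e,v}
  B6 li={v} lo=∅

Interfere edges:
  a↔{e,v}
  c↔{v}
  e↔{a,r,v}
  r↔{e}
  v↔{a,c,e,x}
  x↔{v}

Colouring:
  {a,e,v} pairwise interfere (3-clique) ⇒ χ ≥ 3
  assign a→r2 c→r1 e→r1 r→r0 v→r0 x→r1 — no edge inside a register ⇒ χ ≤ 3
  χ = 3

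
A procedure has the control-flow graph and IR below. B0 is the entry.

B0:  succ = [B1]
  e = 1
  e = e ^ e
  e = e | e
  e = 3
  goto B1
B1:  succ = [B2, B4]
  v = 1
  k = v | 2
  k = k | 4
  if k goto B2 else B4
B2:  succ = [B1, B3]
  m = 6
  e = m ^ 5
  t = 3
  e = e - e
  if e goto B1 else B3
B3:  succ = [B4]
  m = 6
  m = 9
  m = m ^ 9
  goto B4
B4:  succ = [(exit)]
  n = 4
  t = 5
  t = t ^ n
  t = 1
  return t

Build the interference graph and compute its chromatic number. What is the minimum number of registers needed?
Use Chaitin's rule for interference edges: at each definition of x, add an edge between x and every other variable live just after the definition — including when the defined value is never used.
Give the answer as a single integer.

Answer: 2

Analysis:
def/use:
  B0: {e} / ∅
  B1: {k,v} / ∅
  B2: {e,m,t} / ∅
  B3: {m} / ∅
  B4: {n,t} / ∅

Live sets:
  B0 li=∅ lo=∅
  B1 li=∅ lo=∅
  B2 li=∅ lo=∅
  B3 li=∅ lo=∅
  B4 li=∅ lo=∅

Conflict graph:
  e↔{t}
  k↔∅
  m↔∅
  n↔{t}
  t↔{e,n}
  v↔∅

Chromatic number:
  clique {e,t} ⇒ need ≥ 2
  2-colouring: r0={k,m,t,v}  r1={e,n}
  χ = 2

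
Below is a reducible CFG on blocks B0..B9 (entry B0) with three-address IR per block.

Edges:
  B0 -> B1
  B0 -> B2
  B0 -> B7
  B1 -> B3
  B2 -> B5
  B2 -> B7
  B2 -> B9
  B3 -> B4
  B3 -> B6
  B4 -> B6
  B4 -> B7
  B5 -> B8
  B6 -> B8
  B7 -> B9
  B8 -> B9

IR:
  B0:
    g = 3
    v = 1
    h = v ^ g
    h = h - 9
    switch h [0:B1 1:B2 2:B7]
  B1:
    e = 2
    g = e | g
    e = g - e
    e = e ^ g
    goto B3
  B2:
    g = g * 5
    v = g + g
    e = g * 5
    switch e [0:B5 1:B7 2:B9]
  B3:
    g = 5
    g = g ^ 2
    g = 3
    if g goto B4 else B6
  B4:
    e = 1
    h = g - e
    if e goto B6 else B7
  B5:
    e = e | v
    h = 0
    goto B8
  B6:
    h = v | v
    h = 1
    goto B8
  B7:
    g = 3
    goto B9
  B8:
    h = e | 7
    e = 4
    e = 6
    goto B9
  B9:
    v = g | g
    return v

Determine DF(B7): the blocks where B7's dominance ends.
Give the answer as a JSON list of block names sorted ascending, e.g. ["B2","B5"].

Answer: ["B9"]

Analysis:
idom tree: B1←B0 B2←B0 B3←B1 B4←B3 B5←B2 B6←B3 B7←B0 B8←B0 B9←B0
Join-block Dom:
  B6: preds {B3,B4}: {B0,B1,B3} ∩ {B0,B1,B3,B4} = {B0,B1,B3}; idom=B3
  B7: preds {B0,B2,B4}: {B0} ∩ {B0,B2} ∩ {B0,B1,B3,B4} = {B0}; idom=B0
  B8: preds {B5,B6}: {B0,B2,B5} ∩ {B0,B1,B3,B6} = {B0}; idom=B0
  B9: preds {B2,B7,B8}: {B0,B2} ∩ {B0,B7} ∩ {B0,B8} = {B0}; idom=B0

DF derivation:
  join B6 pred B3: · stop@B3
  join B6 pred B4: B4 stop@B3
  join B7 pred B0: · stop@B0
  join B7 pred B2: B2 stop@B0
  join B7 pred B4: B4→B3→B1 stop@B0
  join B8 pred B5: B5→B2 stop@B0
  join B8 pred B6: B6→B3→B1 stop@B0
  join B9 pred B2: B2 stop@B0
  join B9 pred B7: B7 stop@B0
  join B9 pred B8: B8 stop@B0
  DF(B0)=∅
  DF(B1)={B7,B8}
  DF(B2)={B7,B8,B9}
  DF(B3)={B7,B8}
  DF(B4)={B6,B7}
  DF(B5)={B8}
  DF(B6)={B8}
  DF(B7)={B9}
  DF(B8)={B9}
  DF(B9)=∅

DF(B7) = ["B9"]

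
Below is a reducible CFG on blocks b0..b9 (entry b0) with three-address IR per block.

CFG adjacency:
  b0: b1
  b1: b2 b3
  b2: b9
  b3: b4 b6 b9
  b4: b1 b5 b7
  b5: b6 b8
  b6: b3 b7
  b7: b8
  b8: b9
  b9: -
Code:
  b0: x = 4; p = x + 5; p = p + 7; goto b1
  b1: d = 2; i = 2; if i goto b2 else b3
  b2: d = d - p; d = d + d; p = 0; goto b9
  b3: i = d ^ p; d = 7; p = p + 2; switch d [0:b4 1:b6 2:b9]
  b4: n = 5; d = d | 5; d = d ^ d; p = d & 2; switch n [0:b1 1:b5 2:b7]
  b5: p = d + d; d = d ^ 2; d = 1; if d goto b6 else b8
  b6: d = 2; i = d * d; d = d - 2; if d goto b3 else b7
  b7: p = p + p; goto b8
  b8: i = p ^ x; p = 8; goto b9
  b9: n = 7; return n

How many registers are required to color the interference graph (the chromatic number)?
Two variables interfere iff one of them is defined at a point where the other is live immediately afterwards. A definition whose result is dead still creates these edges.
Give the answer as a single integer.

Answer: 4

Analysis:
Block summaries:
  b0: {p,x} / ∅
  b1: {d,i} / ∅
  b2: {d,p} / {d,p}
  b3: {d,i,p} / {d,p}
  b4: {d,n,p} / {d}
  b5: {d,p} / {d}
  b6: {d,i} / ∅
  b7: {p} / {p}
  b8: {i,p} / {p,x}
  b9: {n} / ∅

Liveness:
  live b0: ∅→{p,x}
  live b1: {p,x}→{d,p,x}
  live b2: {d,p}→∅
  live b3: {d,p,x}→{d,p,x}
  live b4: {d,x}→{d,p,x}
  live b5: {d,x}→{p,x}
  live b6: {p,x}→{d,p,x}
  live b7: {p,x}→{p,x}
  live b8: {p,x}→∅
  live b9: ∅→∅

Conflict graph:
  d: {i,n,p,x}
  i: {d,p,x}
  n: {d,p,x}
  p: {d,i,n,x}
  x: {d,i,n,p}

Registers:
  clique {d,i,p,x} ⇒ need ≥ 4
  4-colouring: R0={d}  R1={p}  R2={x}  R3={i,n}
  χ = 4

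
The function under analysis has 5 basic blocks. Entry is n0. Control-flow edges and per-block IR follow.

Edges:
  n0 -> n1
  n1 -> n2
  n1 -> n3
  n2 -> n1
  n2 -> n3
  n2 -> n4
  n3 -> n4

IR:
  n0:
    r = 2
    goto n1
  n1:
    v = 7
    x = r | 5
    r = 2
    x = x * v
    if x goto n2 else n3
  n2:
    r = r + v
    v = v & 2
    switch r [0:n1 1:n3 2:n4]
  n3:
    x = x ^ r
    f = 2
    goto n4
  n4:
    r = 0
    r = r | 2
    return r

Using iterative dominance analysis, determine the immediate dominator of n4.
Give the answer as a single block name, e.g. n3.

Answer: n1

Working:
idom tree: n1←n0 n2←n1 n3←n1 n4←n1
Dom at joins:
  n1: preds {n0,n2}: {n0} ∩ {n0,n1,n2} = {n0}; idom=n0
  n3: preds {n1,n2}: {n0,n1} ∩ {n0,n1,n2} = {n0,n1}; idom=n1
  n4: preds {n2,n3}: {n0,n1,n2} ∩ {n0,n1,n3} = {n0,n1}; idom=n1

idom(n4) = n1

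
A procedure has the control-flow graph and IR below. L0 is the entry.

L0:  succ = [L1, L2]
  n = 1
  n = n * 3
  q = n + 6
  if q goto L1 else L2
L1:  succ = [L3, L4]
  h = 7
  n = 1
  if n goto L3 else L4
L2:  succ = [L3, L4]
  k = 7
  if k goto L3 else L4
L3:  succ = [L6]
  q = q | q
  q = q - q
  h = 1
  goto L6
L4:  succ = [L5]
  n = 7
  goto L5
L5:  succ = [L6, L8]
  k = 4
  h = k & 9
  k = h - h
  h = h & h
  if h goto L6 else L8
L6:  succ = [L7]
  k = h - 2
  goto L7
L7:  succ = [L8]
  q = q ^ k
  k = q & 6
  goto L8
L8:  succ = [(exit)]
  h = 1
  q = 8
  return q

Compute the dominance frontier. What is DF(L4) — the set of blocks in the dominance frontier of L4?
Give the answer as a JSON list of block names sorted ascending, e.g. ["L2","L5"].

Answer: ["L6", "L8"]

Derivation:
idom tree: L1←L0 L2←L0 L3←L0 L4←L0 L5←L4 L6←L0 L7←L6 L8←L0
Dom at joins:
  L3: preds {L1,L2}: {L0,L1} ∩ {L0,L2} = {L0}; idom=L0
  L4: preds {L1,L2}: {L0,L1} ∩ {L0,L2} = {L0}; idom=L0
  L6: preds {L3,L5}: {L0,L3} ∩ {L0,L4,L5} = {L0}; idom=L0
  L8: preds {L5,L7}: {L0,L4,L5} ∩ {L0,L6,L7} = {L0}; idom=L0

Frontier:
  join L3 pred L1: L1 stop@L0
  join L3 pred L2: L2 stop@L0
  join L4 pred L1: L1 stop@L0
  join L4 pred L2: L2 stop@L0
  join L6 pred L3: L3 stop@L0
  join L6 pred L5: L5→L4 stop@L0
  join L8 pred L5: L5→L4 stop@L0
  join L8 pred L7: L7→L6 stop@L0
  L0 → ∅
  L1 → {L3,L4}
  L2 → {L3,L4}
  L3 → {L6}
  L4 → {L6,L8}
  L5 → {L6,L8}
  L6 → {L8}
  L7 → {L8}
  L8 → ∅

DF(L4) = ["L6", "L8"]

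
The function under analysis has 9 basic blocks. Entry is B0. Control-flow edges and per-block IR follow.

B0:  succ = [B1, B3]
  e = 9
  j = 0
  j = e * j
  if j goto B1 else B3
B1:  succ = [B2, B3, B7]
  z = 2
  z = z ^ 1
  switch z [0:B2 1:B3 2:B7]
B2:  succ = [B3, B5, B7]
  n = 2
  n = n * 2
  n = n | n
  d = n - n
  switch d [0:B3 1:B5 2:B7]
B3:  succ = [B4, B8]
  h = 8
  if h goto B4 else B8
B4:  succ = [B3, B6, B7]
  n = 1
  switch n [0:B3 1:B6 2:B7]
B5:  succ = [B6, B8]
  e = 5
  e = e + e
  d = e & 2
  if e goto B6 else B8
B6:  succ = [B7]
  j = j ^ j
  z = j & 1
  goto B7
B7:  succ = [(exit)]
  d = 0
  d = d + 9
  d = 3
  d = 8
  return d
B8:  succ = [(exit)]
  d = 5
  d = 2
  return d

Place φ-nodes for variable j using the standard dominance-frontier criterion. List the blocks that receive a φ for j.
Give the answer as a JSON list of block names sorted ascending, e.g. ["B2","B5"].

idom tree: B1←B0 B2←B1 B3←B0 B4←B3 B5←B2 B6←B0 B7←B0 B8←B0
Dom at joins:
  B3: preds {B0,B1,B2,B4}: {B0} ∩ {B0,B1} ∩ {B0,B1,B2} ∩ {B0,B3,B4} = {B0}; idom=B0
  B6: preds {B4,B5}: {B0,B3,B4} ∩ {B0,B1,B2,B5} = {B0}; idom=B0
  B7: preds {B1,B2,B4,B6}: {B0,B1} ∩ {B0,B1,B2} ∩ {B0,B3,B4} ∩ {B0,B6} = {B0}; idom=B0
  B8: preds {B3,B5}: {B0,B3} ∩ {B0,B1,B2,B5} = {B0}; idom=B0

Frontier:
  B3←B0: walk · to B0
  B3←B1: walk B1 to B0
  B3←B2: walk B2→B1 to B0
  B3←B4: walk B4→B3 to B0
  B6←B4: walk B4→B3 to B0
  B6←B5: walk B5→B2→B1 to B0
  B7←B1: walk B1 to B0
  B7←B2: walk B2→B1 to B0
  B7←B4: walk B4→B3 to B0
  B7←B6: walk B6 to B0
  B8←B3: walk B3 to B0
  B8←B5: walk B5→B2→B1 to B0
  B0: DF=∅
  B1: DF={B3,B6,B7,B8}
  B2: DF={B3,B6,B7,B8}
  B3: DF={B3,B6,B7,B8}
  B4: DF={B3,B6,B7}
  B5: DF={B6,B8}
  B6: DF={B7}
  B7: DF=∅
  B8: DF=∅

φ for j: defs {B0,B6}
  DF⁺ = {B7}

Answer: ["B7"]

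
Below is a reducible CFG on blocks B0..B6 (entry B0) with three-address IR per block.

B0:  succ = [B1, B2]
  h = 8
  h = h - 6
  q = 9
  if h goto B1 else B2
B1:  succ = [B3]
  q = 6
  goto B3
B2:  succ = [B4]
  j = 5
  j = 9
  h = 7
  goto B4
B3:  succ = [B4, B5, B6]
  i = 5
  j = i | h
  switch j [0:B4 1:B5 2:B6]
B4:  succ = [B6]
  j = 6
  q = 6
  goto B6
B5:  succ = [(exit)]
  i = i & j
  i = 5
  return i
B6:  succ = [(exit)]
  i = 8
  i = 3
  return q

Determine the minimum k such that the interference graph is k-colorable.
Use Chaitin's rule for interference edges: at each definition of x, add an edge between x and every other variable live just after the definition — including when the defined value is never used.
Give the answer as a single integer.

Answer: 3

Derivation:
def/use:
  B0: def={h,q} ue=∅
  B1: def={q} ue=∅
  B2: def={h,j} ue=∅
  B3: def={i,j} ue={h}
  B4: def={j,q} ue=∅
  B5: def={i} ue={i,j}
  B6: def={i} ue={q}

Liveness:
  live B0: ∅→{h}
  live B1: {h}→{h,q}
  live B2: ∅→∅
  live B3: {h,q}→{i,j,q}
  live B4: ∅→{q}
  live B5: {i,j}→∅
  live B6: {q}→∅

Interference:
  h — {i,q}
  i — {h,j,q}
  j — {i,q}
  q — {h,i,j}

Chromatic number:
  clique {h,i,q} ⇒ need ≥ 3
  assign h→R2 i→R0 j→R2 q→R1 — no edge inside a register ⇒ χ ≤ 3
  χ = 3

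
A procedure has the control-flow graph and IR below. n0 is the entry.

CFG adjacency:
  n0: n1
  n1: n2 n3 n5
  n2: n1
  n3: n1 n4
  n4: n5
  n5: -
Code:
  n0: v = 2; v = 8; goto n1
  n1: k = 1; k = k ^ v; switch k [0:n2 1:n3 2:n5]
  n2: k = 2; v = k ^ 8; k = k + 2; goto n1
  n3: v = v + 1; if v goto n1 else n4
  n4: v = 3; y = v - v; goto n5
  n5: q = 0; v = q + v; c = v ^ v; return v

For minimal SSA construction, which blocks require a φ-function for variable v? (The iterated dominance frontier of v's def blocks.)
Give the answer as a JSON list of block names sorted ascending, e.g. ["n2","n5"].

Answer: ["n1", "n5"]

Working:
idom tree: n1←n0 n2←n1 n3←n1 n4←n3 n5←n1
Dom∩ at merges:
  n1: preds {n0,n2,n3}: {n0} ∩ {n0,n1,n2} ∩ {n0,n1,n3} = {n0}; idom=n0
  n5: preds {n1,n4}: {n0,n1} ∩ {n0,n1,n3,n4} = {n0,n1}; idom=n1

DF walk-up:
  join n1 pred n0: · stop@n0
  join n1 pred n2: n2→n1 stop@n0
  join n1 pred n3: n3→n1 stop@n0
  join n5 pred n1: · stop@n1
  join n5 pred n4: n4→n3 stop@n1
  DF(n0)=∅
  DF(n1)={n1}
  DF(n2)={n1}
  DF(n3)={n1,n5}
  DF(n4)={n5}
  DF(n5)=∅

φ for v: defs {n0,n2,n3,n4,n5}
  DF⁺ = {n1,n5}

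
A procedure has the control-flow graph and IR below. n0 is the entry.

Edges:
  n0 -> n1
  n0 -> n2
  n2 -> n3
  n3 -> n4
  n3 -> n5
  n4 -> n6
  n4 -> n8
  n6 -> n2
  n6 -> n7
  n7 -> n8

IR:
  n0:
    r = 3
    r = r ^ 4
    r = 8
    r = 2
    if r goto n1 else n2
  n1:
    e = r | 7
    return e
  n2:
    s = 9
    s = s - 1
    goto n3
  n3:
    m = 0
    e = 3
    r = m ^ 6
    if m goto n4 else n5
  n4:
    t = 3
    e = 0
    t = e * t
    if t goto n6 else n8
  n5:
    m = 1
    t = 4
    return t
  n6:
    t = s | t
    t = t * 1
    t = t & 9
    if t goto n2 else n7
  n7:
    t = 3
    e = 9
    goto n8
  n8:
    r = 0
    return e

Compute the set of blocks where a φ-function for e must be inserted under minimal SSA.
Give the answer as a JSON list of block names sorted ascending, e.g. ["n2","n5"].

idom tree: n1←n0 n2←n0 n3←n2 n4←n3 n5←n3 n6←n4 n7←n6 n8←n4
Dom at joins:
  n2: preds {n0,n6}: {n0} ∩ {n0,n2,n3,n4,n6} = {n0}; idom=n0
  n8: preds {n4,n7}: {n0,n2,n3,n4} ∩ {n0,n2,n3,n4,n6,n7} = {n0,n2,n3,n4}; idom=n4

Frontier:
  n2←n0: walk · to n0
  n2←n6: walk n6→n4→n3→n2 to n0
  n8←n4: walk · to n4
  n8←n7: walk n7→n6 to n4
  n0: DF=∅
  n1: DF=∅
  n2: DF={n2}
  n3: DF={n2}
  n4: DF={n2}
  n5: DF=∅
  n6: DF={n2,n8}
  n7: DF={n8}
  n8: DF=∅

φ for e: defs {n1,n3,n4,n7}
  DF⁺ = {n2,n8}

Answer: ["n2", "n8"]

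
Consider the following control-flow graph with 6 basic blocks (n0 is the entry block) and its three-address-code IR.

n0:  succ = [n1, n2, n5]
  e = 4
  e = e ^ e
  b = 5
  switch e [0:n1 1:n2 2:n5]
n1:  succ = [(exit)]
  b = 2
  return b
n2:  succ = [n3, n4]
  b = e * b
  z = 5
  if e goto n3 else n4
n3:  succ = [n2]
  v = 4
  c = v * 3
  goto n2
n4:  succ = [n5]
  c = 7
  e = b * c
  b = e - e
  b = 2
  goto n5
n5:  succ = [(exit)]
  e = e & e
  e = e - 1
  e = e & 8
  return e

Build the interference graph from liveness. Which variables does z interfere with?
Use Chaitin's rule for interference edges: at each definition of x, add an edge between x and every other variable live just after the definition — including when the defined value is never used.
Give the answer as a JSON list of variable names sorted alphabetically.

Answer: ["b", "e"]

Analysis:
def/use:
  n0: {b,e} / ∅
  n1: {b} / ∅
  n2: {b,z} / {b,e}
  n3: {c,v} / ∅
  n4: {b,c,e} / {b}
  n5: {e} / {e}

Live sets:
  n0: in=∅ out={b,e}
  n1: in=∅ out=∅
  n2: in={b,e} out={b,e}
  n3: in={b,e} out={b,e}
  n4: in={b} out={e}
  n5: in={e} out=∅

Interfere edges:
  b — {c,e,v,z}
  c — {b,e}
  e — {b,c,v,z}
  v — {b,e}
  z — {b,e}

N(z) = ["b", "e"]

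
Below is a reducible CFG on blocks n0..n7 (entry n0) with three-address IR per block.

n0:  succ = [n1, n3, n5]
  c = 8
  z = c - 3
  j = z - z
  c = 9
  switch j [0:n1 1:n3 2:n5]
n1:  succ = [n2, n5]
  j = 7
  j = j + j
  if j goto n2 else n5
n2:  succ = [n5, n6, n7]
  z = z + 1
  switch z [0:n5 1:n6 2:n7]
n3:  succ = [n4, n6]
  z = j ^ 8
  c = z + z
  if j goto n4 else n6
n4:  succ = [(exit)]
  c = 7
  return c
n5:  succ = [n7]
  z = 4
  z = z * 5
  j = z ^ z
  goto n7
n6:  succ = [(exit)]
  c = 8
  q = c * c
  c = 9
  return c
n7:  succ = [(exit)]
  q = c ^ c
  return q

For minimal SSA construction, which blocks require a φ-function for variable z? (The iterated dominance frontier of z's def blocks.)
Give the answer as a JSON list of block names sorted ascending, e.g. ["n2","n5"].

idom tree: n1←n0 n2←n1 n3←n0 n4←n3 n5←n0 n6←n0 n7←n0
Dom at joins:
  n5: preds {n0,n1,n2}: {n0} ∩ {n0,n1} ∩ {n0,n1,n2} = {n0}; idom=n0
  n6: preds {n2,n3}: {n0,n1,n2} ∩ {n0,n3} = {n0}; idom=n0
  n7: preds {n2,n5}: {n0,n1,n2} ∩ {n0,n5} = {n0}; idom=n0

DF derivation:
  join n5 pred n0: · stop@n0
  join n5 pred n1: n1 stop@n0
  join n5 pred n2: n2→n1 stop@n0
  join n6 pred n2: n2→n1 stop@n0
  join n6 pred n3: n3 stop@n0
  join n7 pred n2: n2→n1 stop@n0
  join n7 pred n5: n5 stop@n0
  n0 → ∅
  n1 → {n5,n6,n7}
  n2 → {n5,n6,n7}
  n3 → {n6}
  n4 → ∅
  n5 → {n7}
  n6 → ∅
  n7 → ∅

φ for z: defs {n0,n2,n3,n5}
  DF⁺ = {n5,n6,n7}

Answer: ["n5", "n6", "n7"]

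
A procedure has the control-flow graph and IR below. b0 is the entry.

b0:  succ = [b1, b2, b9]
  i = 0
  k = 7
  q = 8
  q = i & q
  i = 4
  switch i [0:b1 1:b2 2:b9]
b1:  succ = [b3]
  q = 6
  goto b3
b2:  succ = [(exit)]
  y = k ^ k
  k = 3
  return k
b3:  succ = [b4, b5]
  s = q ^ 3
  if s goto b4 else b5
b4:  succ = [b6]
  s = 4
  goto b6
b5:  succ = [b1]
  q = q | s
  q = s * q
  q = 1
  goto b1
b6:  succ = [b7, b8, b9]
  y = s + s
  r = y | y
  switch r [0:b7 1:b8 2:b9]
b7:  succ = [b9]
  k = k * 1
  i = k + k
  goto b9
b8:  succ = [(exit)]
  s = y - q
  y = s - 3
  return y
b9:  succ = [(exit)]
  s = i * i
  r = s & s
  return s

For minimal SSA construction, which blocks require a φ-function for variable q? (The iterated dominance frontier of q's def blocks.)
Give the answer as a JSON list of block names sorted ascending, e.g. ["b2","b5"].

Answer: ["b1", "b9"]

Analysis:
idom tree: b1←b0 b2←b0 b3←b1 b4←b3 b5←b3 b6←b4 b7←b6 b8←b6 b9←b0
Dom at joins:
  b1: preds {b0,b5}: {b0} ∩ {b0,b1,b3,b5} = {b0}; idom=b0
  b9: preds {b0,b6,b7}: {b0} ∩ {b0,b1,b3,b4,b6} ∩ {b0,b1,b3,b4,b6,b7} = {b0}; idom=b0

Frontier:
  b1←b0: walk · to b0
  b1←b5: walk b5→b3→b1 to b0
  b9←b0: walk · to b0
  b9←b6: walk b6→b4→b3→b1 to b0
  b9←b7: walk b7→b6→b4→b3→b1 to b0
  DF(b0)=∅
  DF(b1)={b1,b9}
  DF(b2)=∅
  DF(b3)={b1,b9}
  DF(b4)={b9}
  DF(b5)={b1}
  DF(b6)={b9}
  DF(b7)={b9}
  DF(b8)=∅
  DF(b9)=∅

φ for q: defs {b0,b1,b5}
  DF⁺ = {b1,b9}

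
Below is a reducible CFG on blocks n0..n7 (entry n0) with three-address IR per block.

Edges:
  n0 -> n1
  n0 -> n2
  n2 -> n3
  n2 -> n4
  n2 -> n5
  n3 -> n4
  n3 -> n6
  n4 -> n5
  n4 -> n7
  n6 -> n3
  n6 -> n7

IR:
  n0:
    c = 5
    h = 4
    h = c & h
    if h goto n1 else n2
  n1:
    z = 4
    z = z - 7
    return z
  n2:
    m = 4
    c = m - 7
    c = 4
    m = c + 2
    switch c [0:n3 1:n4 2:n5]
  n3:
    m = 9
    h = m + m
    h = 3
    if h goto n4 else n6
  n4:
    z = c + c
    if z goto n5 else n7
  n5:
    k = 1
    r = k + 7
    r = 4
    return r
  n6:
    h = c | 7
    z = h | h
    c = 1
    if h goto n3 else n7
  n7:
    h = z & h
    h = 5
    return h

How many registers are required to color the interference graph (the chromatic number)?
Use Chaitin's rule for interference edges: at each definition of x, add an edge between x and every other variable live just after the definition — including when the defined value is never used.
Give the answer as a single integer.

def/use:
  n0 def {c,h} use ∅
  n1 def {z} use ∅
  n2 def {c,m} use ∅
  n3 def {h,m} use ∅
  n4 def {z} use {c}
  n5 def {k,r} use ∅
  n6 def {c,h,z} use {c}
  n7 def {h} use {h,z}

Liveness:
  n0 li=∅ lo={h}
  n1 li=∅ lo=∅
  n2 li={h} lo={c,h}
  n3 li={c} lo={c,h}
  n4 li={c,h} lo={h,z}
  n5 li=∅ lo=∅
  n6 li={c} lo={c,h,z}
  n7 li={h,z} lo=∅

Interference:
  c: {h,m,z}
  h: {c,m,z}
  k: ∅
  m: {c,h}
  r: ∅
  z: {c,h}

Registers:
  clique {c,h,m} ⇒ need ≥ 3
  assign c→r0 h→r1 k→r0 m→r2 r→r0 z→r2 — no edge inside a register ⇒ χ ≤ 3
  χ = 3

Answer: 3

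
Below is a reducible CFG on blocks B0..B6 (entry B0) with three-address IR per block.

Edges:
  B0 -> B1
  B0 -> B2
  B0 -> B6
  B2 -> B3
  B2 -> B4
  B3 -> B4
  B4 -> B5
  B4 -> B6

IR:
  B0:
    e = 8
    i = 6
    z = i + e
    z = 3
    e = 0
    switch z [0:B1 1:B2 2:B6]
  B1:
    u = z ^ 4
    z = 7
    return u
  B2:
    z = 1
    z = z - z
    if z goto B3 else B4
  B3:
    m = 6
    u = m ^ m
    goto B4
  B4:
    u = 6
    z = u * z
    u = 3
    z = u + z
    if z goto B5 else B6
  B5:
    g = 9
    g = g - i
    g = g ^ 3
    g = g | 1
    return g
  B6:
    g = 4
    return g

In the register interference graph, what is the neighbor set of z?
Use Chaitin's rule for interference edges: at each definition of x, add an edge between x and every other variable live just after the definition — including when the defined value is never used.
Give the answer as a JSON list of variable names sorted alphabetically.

Answer: ["e", "i", "m", "u"]

Analysis:
def/use:
  B0: {e,i,z} / ∅
  B1: {u,z} / {z}
  B2: {z} / ∅
  B3: {m,u} / ∅
  B4: {u,z} / {z}
  B5: {g} / {i}
  B6: {g} / ∅

Backward fixpoint:
  B0 li=∅ lo={i,z}
  B1 li={z} lo=∅
  B2 li={i} lo={i,z}
  B3 li={i,z} lo={i,z}
  B4 li={i,z} lo={i}
  B5 li={i} lo=∅
  B6 li=∅ lo=∅

Conflict graph:
  e↔{i,z}
  g↔{i}
  i↔{e,g,m,u,z}
  m↔{i,z}
  u↔{i,z}
  z↔{e,i,m,u}

N(z) = ["e", "i", "m", "u"]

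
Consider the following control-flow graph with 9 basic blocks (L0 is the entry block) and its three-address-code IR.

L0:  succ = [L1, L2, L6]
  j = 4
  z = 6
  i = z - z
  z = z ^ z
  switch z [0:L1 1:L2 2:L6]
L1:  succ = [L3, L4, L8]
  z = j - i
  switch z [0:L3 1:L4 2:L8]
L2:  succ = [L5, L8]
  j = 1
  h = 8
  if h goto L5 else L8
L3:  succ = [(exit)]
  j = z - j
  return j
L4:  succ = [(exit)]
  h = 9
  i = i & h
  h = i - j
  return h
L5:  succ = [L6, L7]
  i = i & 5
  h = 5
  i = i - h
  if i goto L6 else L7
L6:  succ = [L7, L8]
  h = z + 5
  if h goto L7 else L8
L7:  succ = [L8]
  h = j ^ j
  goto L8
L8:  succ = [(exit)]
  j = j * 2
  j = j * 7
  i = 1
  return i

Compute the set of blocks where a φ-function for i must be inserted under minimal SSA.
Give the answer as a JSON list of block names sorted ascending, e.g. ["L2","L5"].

Answer: ["L6", "L7", "L8"]

Working:
idom tree: L1←L0 L2←L0 L3←L1 L4←L1 L5←L2 L6←L0 L7←L0 L8←L0
Dom∩ at merges:
  L6: preds {L0,L5}: {L0} ∩ {L0,L2,L5} = {L0}; idom=L0
  L7: preds {L5,L6}: {L0,L2,L5} ∩ {L0,L6} = {L0}; idom=L0
  L8: preds {L1,L2,L6,L7}: {L0,L1} ∩ {L0,L2} ∩ {L0,L6} ∩ {L0,L7} = {L0}; idom=L0

DF walk-up:
  join L6 pred L0: · stop@L0
  join L6 pred L5: L5→L2 stop@L0
  join L7 pred L5: L5→L2 stop@L0
  join L7 pred L6: L6 stop@L0
  join L8 pred L1: L1 stop@L0
  join L8 pred L2: L2 stop@L0
  join L8 pred L6: L6 stop@L0
  join L8 pred L7: L7 stop@L0
  L0: DF=∅
  L1: DF={L8}
  L2: DF={L6,L7,L8}
  L3: DF=∅
  L4: DF=∅
  L5: DF={L6,L7}
  L6: DF={L7,L8}
  L7: DF={L8}
  L8: DF=∅

φ for i: defs {L0,L4,L5,L8}
  DF⁺ = {L6,L7,L8}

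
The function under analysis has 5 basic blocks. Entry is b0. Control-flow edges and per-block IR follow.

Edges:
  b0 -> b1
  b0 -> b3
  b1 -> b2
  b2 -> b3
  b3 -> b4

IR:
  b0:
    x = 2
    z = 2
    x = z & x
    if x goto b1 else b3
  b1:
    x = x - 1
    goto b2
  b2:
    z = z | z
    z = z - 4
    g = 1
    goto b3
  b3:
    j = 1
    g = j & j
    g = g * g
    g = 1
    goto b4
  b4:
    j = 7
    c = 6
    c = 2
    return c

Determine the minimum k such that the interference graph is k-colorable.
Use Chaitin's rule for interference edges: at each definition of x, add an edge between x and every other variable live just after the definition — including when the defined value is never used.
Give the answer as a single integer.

Block summaries:
  b0: {x,z} / ∅
  b1: {x} / {x}
  b2: {g,z} / {z}
  b3: {g,j} / ∅
  b4: {c,j} / ∅

Liveness:
  live b0: ∅→{x,z}
  live b1: {x,z}→{z}
  live b2: {z}→∅
  live b3: ∅→∅
  live b4: ∅→∅

Interfere edges:
  c: ∅
  g: ∅
  j: ∅
  x: {z}
  z: {x}

Registers:
  clique {x,z} ⇒ need ≥ 2
  2-colouring: r0={c,g,j,x}  r1={z}
  χ = 2

Answer: 2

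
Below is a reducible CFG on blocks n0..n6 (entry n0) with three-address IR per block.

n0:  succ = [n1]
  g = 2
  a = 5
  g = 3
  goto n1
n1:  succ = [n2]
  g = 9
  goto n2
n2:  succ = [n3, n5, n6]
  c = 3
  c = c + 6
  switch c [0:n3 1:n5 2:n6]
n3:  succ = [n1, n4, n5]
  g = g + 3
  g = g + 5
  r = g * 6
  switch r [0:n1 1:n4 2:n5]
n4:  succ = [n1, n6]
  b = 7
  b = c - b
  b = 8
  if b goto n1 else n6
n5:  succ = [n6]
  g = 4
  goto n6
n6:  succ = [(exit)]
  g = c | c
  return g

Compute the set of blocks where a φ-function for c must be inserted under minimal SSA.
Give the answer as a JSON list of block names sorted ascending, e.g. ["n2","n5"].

idom tree: n1←n0 n2←n1 n3←n2 n4←n3 n5←n2 n6←n2
Join-block Dom:
  n1: preds {n0,n3,n4}: {n0} ∩ {n0,n1,n2,n3} ∩ {n0,n1,n2,n3,n4} = {n0}; idom=n0
  n5: preds {n2,n3}: {n0,n1,n2} ∩ {n0,n1,n2,n3} = {n0,n1,n2}; idom=n2
  n6: preds {n2,n4,n5}: {n0,n1,n2} ∩ {n0,n1,n2,n3,n4} ∩ {n0,n1,n2,n5} = {n0,n1,n2}; idom=n2

Frontier:
  join n1 pred n0: · stop@n0
  join n1 pred n3: n3→n2→n1 stop@n0
  join n1 pred n4: n4→n3→n2→n1 stop@n0
  join n5 pred n2: · stop@n2
  join n5 pred n3: n3 stop@n2
  join n6 pred n2: · stop@n2
  join n6 pred n4: n4→n3 stop@n2
  join n6 pred n5: n5 stop@n2
  DF(n0)=∅
  DF(n1)={n1}
  DF(n2)={n1}
  DF(n3)={n1,n5,n6}
  DF(n4)={n1,n6}
  DF(n5)={n6}
  DF(n6)=∅

φ for c: defs {n2}
  DF⁺ = {n1}

Answer: ["n1"]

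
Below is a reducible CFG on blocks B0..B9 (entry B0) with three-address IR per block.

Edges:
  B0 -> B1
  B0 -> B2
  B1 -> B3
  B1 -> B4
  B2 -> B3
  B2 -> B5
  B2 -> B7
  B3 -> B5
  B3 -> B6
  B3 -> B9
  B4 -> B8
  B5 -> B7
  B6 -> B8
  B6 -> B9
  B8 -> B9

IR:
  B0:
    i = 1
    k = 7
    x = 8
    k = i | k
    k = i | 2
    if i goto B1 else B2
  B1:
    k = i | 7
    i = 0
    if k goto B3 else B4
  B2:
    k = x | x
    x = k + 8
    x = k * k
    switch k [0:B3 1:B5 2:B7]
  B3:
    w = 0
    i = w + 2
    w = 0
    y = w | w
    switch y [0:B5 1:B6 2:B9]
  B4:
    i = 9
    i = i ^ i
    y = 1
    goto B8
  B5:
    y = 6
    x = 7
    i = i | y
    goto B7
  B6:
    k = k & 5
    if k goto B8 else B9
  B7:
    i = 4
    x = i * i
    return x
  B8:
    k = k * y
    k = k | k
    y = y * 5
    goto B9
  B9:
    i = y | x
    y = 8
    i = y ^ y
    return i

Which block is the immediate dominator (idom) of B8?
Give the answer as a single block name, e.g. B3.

idom tree: B1←B0 B2←B0 B3←B0 B4←B1 B5←B0 B6←B3 B7←B0 B8←B0 B9←B0
Dom∩ at merges:
  B3: preds {B1,B2}: {B0,B1} ∩ {B0,B2} = {B0}; idom=B0
  B5: preds {B2,B3}: {B0,B2} ∩ {B0,B3} = {B0}; idom=B0
  B7: preds {B2,B5}: {B0,B2} ∩ {B0,B5} = {B0}; idom=B0
  B8: preds {B4,B6}: {B0,B1,B4} ∩ {B0,B3,B6} = {B0}; idom=B0
  B9: preds {B3,B6,B8}: {B0,B3} ∩ {B0,B3,B6} ∩ {B0,B8} = {B0}; idom=B0

idom(B8) = B0

Answer: B0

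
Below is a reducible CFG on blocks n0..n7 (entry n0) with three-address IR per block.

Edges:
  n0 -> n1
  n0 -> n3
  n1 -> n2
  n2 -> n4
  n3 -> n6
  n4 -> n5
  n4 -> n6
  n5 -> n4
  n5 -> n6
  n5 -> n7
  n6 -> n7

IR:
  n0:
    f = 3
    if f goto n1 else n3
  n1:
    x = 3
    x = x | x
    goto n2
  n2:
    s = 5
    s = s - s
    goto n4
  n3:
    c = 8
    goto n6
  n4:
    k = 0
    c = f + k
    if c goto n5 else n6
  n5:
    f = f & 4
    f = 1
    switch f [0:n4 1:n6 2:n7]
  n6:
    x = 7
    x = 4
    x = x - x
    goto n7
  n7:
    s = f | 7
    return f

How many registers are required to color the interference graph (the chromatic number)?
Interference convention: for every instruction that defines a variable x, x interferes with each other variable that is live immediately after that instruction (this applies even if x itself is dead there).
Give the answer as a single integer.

Answer: 2

Analysis:
Block summaries:
  n0 def {f} use ∅
  n1 def {x} use ∅
  n2 def {s} use ∅
  n3 def {c} use ∅
  n4 def {c,k} use {f}
  n5 def {f} use {f}
  n6 def {x} use ∅
  n7 def {s} use {f}

Liveness:
  live n0: ∅→{f}
  live n1: {f}→{f}
  live n2: {f}→{f}
  live n3: {f}→{f}
  live n4: {f}→{f}
  live n5: {f}→{f}
  live n6: {f}→{f}
  live n7: {f}→∅

Interference:
  c — {f}
  f — {c,k,s,x}
  k — {f}
  s — {f}
  x — {f}

Chromatic number:
  lower bound: {c,f} mutually conflict ⇒ χ ≥ 2
  assign c→r1 f→r0 k→r1 s→r1 x→r1 — no edge inside a register ⇒ χ ≤ 2
  χ = 2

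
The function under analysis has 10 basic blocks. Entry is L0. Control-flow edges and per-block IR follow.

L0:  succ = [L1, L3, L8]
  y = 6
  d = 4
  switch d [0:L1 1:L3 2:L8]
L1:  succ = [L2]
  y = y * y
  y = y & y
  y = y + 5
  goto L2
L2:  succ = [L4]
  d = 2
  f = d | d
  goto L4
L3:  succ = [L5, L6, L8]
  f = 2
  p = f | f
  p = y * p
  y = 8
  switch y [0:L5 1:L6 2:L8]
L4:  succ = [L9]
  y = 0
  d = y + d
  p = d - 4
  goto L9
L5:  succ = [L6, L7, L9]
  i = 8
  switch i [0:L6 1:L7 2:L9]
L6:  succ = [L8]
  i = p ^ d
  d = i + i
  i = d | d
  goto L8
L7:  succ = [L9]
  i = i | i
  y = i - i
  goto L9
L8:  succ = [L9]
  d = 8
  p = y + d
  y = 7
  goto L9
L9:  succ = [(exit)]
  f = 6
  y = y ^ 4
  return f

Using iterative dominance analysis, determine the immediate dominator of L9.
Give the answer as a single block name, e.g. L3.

Answer: L0

Working:
idom tree: L1←L0 L2←L1 L3←L0 L4←L2 L5←L3 L6←L3 L7←L5 L8←L0 L9←L0
Join-block Dom:
  L6: preds {L3,L5}: {L0,L3} ∩ {L0,L3,L5} = {L0,L3}; idom=L3
  L8: preds {L0,L3,L6}: {L0} ∩ {L0,L3} ∩ {L0,L3,L6} = {L0}; idom=L0
  L9: preds {L4,L5,L7,L8}: {L0,L1,L2,L4} ∩ {L0,L3,L5} ∩ {L0,L3,L5,L7} ∩ {L0,L8} = {L0}; idom=L0

idom(L9) = L0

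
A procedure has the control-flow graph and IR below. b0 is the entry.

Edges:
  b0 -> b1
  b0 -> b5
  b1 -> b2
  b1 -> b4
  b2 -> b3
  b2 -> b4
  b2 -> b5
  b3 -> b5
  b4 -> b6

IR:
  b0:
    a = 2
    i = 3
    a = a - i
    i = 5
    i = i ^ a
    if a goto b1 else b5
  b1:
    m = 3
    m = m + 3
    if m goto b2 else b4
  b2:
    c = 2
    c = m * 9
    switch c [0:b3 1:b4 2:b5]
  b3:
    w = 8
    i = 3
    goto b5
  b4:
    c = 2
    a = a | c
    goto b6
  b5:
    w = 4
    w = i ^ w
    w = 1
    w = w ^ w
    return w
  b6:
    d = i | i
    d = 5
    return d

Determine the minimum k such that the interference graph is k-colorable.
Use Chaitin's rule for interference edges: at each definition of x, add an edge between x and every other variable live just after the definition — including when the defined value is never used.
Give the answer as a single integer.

Answer: 4

Derivation:
Block summaries:
  b0 def {a,i} use ∅
  b1 def {m} use ∅
  b2 def {c} use {m}
  b3 def {i,w} use ∅
  b4 def {a,c} use {a}
  b5 def {w} use {i}
  b6 def {d} use {i}

Live sets:
  b0: in=∅ out={a,i}
  b1: in={a,i} out={a,i,m}
  b2: in={a,i,m} out={a,i}
  b3: in=∅ out={i}
  b4: in={a,i} out={i}
  b5: in={i} out=∅
  b6: in={i} out=∅

Interference:
  a: {c,i,m}
  c: {a,i,m}
  d: ∅
  i: {a,c,m,w}
  m: {a,c,i}
  w: {i}

Colouring:
  lower bound: {a,c,i,m} mutually conflict ⇒ χ ≥ 4
  4-colouring: R0={d,i}  R1={a,w}  R2={c}  R3={m}
  χ = 4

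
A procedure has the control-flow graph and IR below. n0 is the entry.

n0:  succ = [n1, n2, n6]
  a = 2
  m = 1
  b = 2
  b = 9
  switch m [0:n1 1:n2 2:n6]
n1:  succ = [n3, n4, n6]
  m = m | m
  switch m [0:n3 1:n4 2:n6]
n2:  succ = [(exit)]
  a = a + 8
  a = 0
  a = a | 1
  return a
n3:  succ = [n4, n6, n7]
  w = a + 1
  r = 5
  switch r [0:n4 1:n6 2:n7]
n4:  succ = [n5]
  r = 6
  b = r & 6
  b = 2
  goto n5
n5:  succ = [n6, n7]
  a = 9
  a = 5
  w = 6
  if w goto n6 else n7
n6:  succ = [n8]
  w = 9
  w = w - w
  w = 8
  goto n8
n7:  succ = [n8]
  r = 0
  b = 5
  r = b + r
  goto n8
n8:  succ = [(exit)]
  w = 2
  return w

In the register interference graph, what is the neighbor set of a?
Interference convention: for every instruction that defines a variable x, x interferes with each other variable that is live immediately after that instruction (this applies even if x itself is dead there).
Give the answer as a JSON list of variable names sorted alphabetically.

def/use:
  n0 def {a,b,m} use ∅
  n1 def {m} use {m}
  n2 def {a} use {a}
  n3 def {r,w} use {a}
  n4 def {b,r} use ∅
  n5 def {a,w} use ∅
  n6 def {w} use ∅
  n7 def {b,r} use ∅
  n8 def {w} use ∅

Liveness:
  n0: in=∅ out={a,m}
  n1: in={a,m} out={a}
  n2: in={a} out=∅
  n3: in={a} out=∅
  n4: in=∅ out=∅
  n5: in=∅ out=∅
  n6: in=∅ out=∅
  n7: in=∅ out=∅
  n8: in=∅ out=∅

Interference:
  a: {b,m}
  b: {a,m,r}
  m: {a,b}
  r: {b}
  w: ∅

N(a) = ["b", "m"]

Answer: ["b", "m"]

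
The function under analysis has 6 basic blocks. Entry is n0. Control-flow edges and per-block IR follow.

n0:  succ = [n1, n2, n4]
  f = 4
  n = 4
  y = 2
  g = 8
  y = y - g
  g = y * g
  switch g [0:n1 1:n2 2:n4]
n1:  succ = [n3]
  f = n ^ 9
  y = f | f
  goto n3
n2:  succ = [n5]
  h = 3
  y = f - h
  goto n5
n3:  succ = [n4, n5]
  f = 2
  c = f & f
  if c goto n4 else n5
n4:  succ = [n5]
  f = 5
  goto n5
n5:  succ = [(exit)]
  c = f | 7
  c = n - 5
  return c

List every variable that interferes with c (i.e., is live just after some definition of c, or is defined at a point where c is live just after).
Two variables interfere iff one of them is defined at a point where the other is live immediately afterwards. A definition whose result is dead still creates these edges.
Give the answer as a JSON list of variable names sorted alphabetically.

Answer: ["f", "n"]

Analysis:
Per-block:
  n0: def={f,g,n,y} ue=∅
  n1: def={f,y} ue={n}
  n2: def={h,y} ue={f}
  n3: def={c,f} ue=∅
  n4: def={f} ue=∅
  n5: def={c} ue={f,n}

Backward fixpoint:
  live n0: ∅→{f,n}
  live n1: {n}→{n}
  live n2: {f,n}→{f,n}
  live n3: {n}→{f,n}
  live n4: {n}→{f,n}
  live n5: {f,n}→∅

Interfere edges:
  c: {f,n}
  f: {c,g,h,n,y}
  g: {f,n,y}
  h: {f,n}
  n: {c,f,g,h,y}
  y: {f,g,n}

N(c) = ["f", "n"]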